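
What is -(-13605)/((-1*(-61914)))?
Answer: 4535/20638 ≈ 0.21974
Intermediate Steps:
-(-13605)/((-1*(-61914))) = -(-13605)/61914 = -1*(-4535/20638) = 4535/20638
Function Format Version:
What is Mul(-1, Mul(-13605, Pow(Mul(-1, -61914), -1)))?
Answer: Rational(4535, 20638) ≈ 0.21974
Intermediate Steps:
Mul(-1, Mul(-13605, Pow(Mul(-1, -61914), -1))) = Mul(-1, Mul(-13605, Pow(61914, -1))) = Mul(-1, Mul(-13605, Rational(1, 61914))) = Mul(-1, Rational(-4535, 20638)) = Rational(4535, 20638)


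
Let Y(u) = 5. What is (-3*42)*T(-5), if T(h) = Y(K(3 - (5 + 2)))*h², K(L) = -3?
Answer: -15750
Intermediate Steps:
T(h) = 5*h²
(-3*42)*T(-5) = (-3*42)*(5*(-5)²) = -630*25 = -126*125 = -15750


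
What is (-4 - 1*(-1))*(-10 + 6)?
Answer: 12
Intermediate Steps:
(-4 - 1*(-1))*(-10 + 6) = (-4 + 1)*(-4) = -3*(-4) = 12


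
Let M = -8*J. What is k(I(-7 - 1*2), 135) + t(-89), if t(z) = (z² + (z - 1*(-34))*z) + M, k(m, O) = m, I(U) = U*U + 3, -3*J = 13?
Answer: 38804/3 ≈ 12935.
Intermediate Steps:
J = -13/3 (J = -⅓*13 = -13/3 ≈ -4.3333)
I(U) = 3 + U² (I(U) = U² + 3 = 3 + U²)
M = 104/3 (M = -8*(-13/3) = 104/3 ≈ 34.667)
t(z) = 104/3 + z² + z*(34 + z) (t(z) = (z² + (z - 1*(-34))*z) + 104/3 = (z² + (z + 34)*z) + 104/3 = (z² + (34 + z)*z) + 104/3 = (z² + z*(34 + z)) + 104/3 = 104/3 + z² + z*(34 + z))
k(I(-7 - 1*2), 135) + t(-89) = (3 + (-7 - 1*2)²) + (104/3 + 2*(-89)² + 34*(-89)) = (3 + (-7 - 2)²) + (104/3 + 2*7921 - 3026) = (3 + (-9)²) + (104/3 + 15842 - 3026) = (3 + 81) + 38552/3 = 84 + 38552/3 = 38804/3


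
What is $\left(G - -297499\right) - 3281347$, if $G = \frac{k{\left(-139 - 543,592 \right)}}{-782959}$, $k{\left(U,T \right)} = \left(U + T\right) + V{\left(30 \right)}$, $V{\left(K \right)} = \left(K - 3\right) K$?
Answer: $- \frac{2336230646952}{782959} \approx -2.9838 \cdot 10^{6}$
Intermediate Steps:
$V{\left(K \right)} = K \left(-3 + K\right)$ ($V{\left(K \right)} = \left(-3 + K\right) K = K \left(-3 + K\right)$)
$k{\left(U,T \right)} = 810 + T + U$ ($k{\left(U,T \right)} = \left(U + T\right) + 30 \left(-3 + 30\right) = \left(T + U\right) + 30 \cdot 27 = \left(T + U\right) + 810 = 810 + T + U$)
$G = - \frac{720}{782959}$ ($G = \frac{810 + 592 - 682}{-782959} = \left(810 + 592 - 682\right) \left(- \frac{1}{782959}\right) = 720 \left(- \frac{1}{782959}\right) = - \frac{720}{782959} \approx -0.00091959$)
$\left(G - -297499\right) - 3281347 = \left(- \frac{720}{782959} - -297499\right) - 3281347 = \left(- \frac{720}{782959} + \left(-819334 + 1116833\right)\right) - 3281347 = \left(- \frac{720}{782959} + 297499\right) - 3281347 = \frac{232929518821}{782959} - 3281347 = - \frac{2336230646952}{782959}$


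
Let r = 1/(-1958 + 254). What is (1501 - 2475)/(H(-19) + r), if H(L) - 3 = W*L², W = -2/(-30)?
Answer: -8298480/230603 ≈ -35.986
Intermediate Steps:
W = 1/15 (W = -2*(-1/30) = 1/15 ≈ 0.066667)
H(L) = 3 + L²/15
r = -1/1704 (r = 1/(-1704) = -1/1704 ≈ -0.00058685)
(1501 - 2475)/(H(-19) + r) = (1501 - 2475)/((3 + (1/15)*(-19)²) - 1/1704) = -974/((3 + (1/15)*361) - 1/1704) = -974/((3 + 361/15) - 1/1704) = -974/(406/15 - 1/1704) = -974/230603/8520 = -974*8520/230603 = -8298480/230603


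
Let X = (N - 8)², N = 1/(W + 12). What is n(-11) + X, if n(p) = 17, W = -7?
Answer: 1946/25 ≈ 77.840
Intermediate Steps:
N = ⅕ (N = 1/(-7 + 12) = 1/5 = ⅕ ≈ 0.20000)
X = 1521/25 (X = (⅕ - 8)² = (-39/5)² = 1521/25 ≈ 60.840)
n(-11) + X = 17 + 1521/25 = 1946/25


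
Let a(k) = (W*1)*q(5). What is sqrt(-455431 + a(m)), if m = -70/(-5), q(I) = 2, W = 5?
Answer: I*sqrt(455421) ≈ 674.85*I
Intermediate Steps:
m = 14 (m = -70*(-1/5) = 14)
a(k) = 10 (a(k) = (5*1)*2 = 5*2 = 10)
sqrt(-455431 + a(m)) = sqrt(-455431 + 10) = sqrt(-455421) = I*sqrt(455421)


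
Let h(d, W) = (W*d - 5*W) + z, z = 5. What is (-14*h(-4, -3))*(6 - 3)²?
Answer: -4032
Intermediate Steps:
h(d, W) = 5 - 5*W + W*d (h(d, W) = (W*d - 5*W) + 5 = (-5*W + W*d) + 5 = 5 - 5*W + W*d)
(-14*h(-4, -3))*(6 - 3)² = (-14*(5 - 5*(-3) - 3*(-4)))*(6 - 3)² = -14*(5 + 15 + 12)*3² = -14*32*9 = -448*9 = -4032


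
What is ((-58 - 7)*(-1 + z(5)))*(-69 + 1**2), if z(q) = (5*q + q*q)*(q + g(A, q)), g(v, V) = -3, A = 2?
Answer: 437580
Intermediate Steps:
z(q) = (-3 + q)*(q**2 + 5*q) (z(q) = (5*q + q*q)*(q - 3) = (5*q + q**2)*(-3 + q) = (q**2 + 5*q)*(-3 + q) = (-3 + q)*(q**2 + 5*q))
((-58 - 7)*(-1 + z(5)))*(-69 + 1**2) = ((-58 - 7)*(-1 + 5*(-15 + 5**2 + 2*5)))*(-69 + 1**2) = (-65*(-1 + 5*(-15 + 25 + 10)))*(-69 + 1) = -65*(-1 + 5*20)*(-68) = -65*(-1 + 100)*(-68) = -65*99*(-68) = -6435*(-68) = 437580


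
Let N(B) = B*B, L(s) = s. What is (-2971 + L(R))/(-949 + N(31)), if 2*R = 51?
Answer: -5891/24 ≈ -245.46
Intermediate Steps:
R = 51/2 (R = (½)*51 = 51/2 ≈ 25.500)
N(B) = B²
(-2971 + L(R))/(-949 + N(31)) = (-2971 + 51/2)/(-949 + 31²) = -5891/(2*(-949 + 961)) = -5891/2/12 = -5891/2*1/12 = -5891/24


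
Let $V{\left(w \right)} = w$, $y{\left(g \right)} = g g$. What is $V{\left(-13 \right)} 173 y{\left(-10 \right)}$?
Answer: $-224900$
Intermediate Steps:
$y{\left(g \right)} = g^{2}$
$V{\left(-13 \right)} 173 y{\left(-10 \right)} = \left(-13\right) 173 \left(-10\right)^{2} = \left(-2249\right) 100 = -224900$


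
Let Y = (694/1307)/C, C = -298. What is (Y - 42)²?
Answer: 66905087279809/37924836049 ≈ 1764.2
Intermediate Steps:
Y = -347/194743 (Y = (694/1307)/(-298) = (694*(1/1307))*(-1/298) = (694/1307)*(-1/298) = -347/194743 ≈ -0.0017818)
(Y - 42)² = (-347/194743 - 42)² = (-8179553/194743)² = 66905087279809/37924836049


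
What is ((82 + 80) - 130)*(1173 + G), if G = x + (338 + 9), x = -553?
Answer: 30944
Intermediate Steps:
G = -206 (G = -553 + (338 + 9) = -553 + 347 = -206)
((82 + 80) - 130)*(1173 + G) = ((82 + 80) - 130)*(1173 - 206) = (162 - 130)*967 = 32*967 = 30944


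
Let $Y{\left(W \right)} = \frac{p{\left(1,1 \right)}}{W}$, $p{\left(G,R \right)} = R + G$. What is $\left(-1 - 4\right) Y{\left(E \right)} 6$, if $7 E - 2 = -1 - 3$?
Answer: $210$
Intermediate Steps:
$E = - \frac{2}{7}$ ($E = \frac{2}{7} + \frac{-1 - 3}{7} = \frac{2}{7} + \frac{1}{7} \left(-4\right) = \frac{2}{7} - \frac{4}{7} = - \frac{2}{7} \approx -0.28571$)
$p{\left(G,R \right)} = G + R$
$Y{\left(W \right)} = \frac{2}{W}$ ($Y{\left(W \right)} = \frac{1 + 1}{W} = \frac{2}{W}$)
$\left(-1 - 4\right) Y{\left(E \right)} 6 = \left(-1 - 4\right) \frac{2}{- \frac{2}{7}} \cdot 6 = - 5 \cdot 2 \left(- \frac{7}{2}\right) 6 = \left(-5\right) \left(-7\right) 6 = 35 \cdot 6 = 210$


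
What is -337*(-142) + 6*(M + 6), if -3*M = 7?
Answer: 47876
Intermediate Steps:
M = -7/3 (M = -1/3*7 = -7/3 ≈ -2.3333)
-337*(-142) + 6*(M + 6) = -337*(-142) + 6*(-7/3 + 6) = 47854 + 6*(11/3) = 47854 + 22 = 47876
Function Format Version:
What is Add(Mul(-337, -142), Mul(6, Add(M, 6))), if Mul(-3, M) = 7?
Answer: 47876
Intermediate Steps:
M = Rational(-7, 3) (M = Mul(Rational(-1, 3), 7) = Rational(-7, 3) ≈ -2.3333)
Add(Mul(-337, -142), Mul(6, Add(M, 6))) = Add(Mul(-337, -142), Mul(6, Add(Rational(-7, 3), 6))) = Add(47854, Mul(6, Rational(11, 3))) = Add(47854, 22) = 47876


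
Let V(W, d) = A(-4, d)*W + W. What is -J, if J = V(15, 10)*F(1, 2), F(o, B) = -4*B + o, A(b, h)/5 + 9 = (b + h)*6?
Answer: 14280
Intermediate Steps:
A(b, h) = -45 + 30*b + 30*h (A(b, h) = -45 + 5*((b + h)*6) = -45 + 5*(6*b + 6*h) = -45 + (30*b + 30*h) = -45 + 30*b + 30*h)
F(o, B) = o - 4*B
V(W, d) = W + W*(-165 + 30*d) (V(W, d) = (-45 + 30*(-4) + 30*d)*W + W = (-45 - 120 + 30*d)*W + W = (-165 + 30*d)*W + W = W*(-165 + 30*d) + W = W + W*(-165 + 30*d))
J = -14280 (J = (2*15*(-82 + 15*10))*(1 - 4*2) = (2*15*(-82 + 150))*(1 - 8) = (2*15*68)*(-7) = 2040*(-7) = -14280)
-J = -1*(-14280) = 14280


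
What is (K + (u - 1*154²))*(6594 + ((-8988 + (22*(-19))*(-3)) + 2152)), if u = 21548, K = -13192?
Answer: -15544320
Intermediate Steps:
(K + (u - 1*154²))*(6594 + ((-8988 + (22*(-19))*(-3)) + 2152)) = (-13192 + (21548 - 1*154²))*(6594 + ((-8988 + (22*(-19))*(-3)) + 2152)) = (-13192 + (21548 - 1*23716))*(6594 + ((-8988 - 418*(-3)) + 2152)) = (-13192 + (21548 - 23716))*(6594 + ((-8988 + 1254) + 2152)) = (-13192 - 2168)*(6594 + (-7734 + 2152)) = -15360*(6594 - 5582) = -15360*1012 = -15544320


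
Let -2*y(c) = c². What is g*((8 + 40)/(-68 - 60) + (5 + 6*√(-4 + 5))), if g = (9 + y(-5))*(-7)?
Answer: 4165/16 ≈ 260.31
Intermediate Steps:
y(c) = -c²/2
g = 49/2 (g = (9 - ½*(-5)²)*(-7) = (9 - ½*25)*(-7) = (9 - 25/2)*(-7) = -7/2*(-7) = 49/2 ≈ 24.500)
g*((8 + 40)/(-68 - 60) + (5 + 6*√(-4 + 5))) = 49*((8 + 40)/(-68 - 60) + (5 + 6*√(-4 + 5)))/2 = 49*(48/(-128) + (5 + 6*√1))/2 = 49*(48*(-1/128) + (5 + 6*1))/2 = 49*(-3/8 + (5 + 6))/2 = 49*(-3/8 + 11)/2 = (49/2)*(85/8) = 4165/16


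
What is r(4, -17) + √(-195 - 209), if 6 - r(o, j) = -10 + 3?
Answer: 13 + 2*I*√101 ≈ 13.0 + 20.1*I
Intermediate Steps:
r(o, j) = 13 (r(o, j) = 6 - (-10 + 3) = 6 - 1*(-7) = 6 + 7 = 13)
r(4, -17) + √(-195 - 209) = 13 + √(-195 - 209) = 13 + √(-404) = 13 + 2*I*√101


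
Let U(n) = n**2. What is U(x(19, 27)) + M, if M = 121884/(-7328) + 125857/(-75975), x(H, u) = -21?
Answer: 58835509951/139186200 ≈ 422.71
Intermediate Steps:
M = -2545604249/139186200 (M = 121884*(-1/7328) + 125857*(-1/75975) = -30471/1832 - 125857/75975 = -2545604249/139186200 ≈ -18.289)
U(x(19, 27)) + M = (-21)**2 - 2545604249/139186200 = 441 - 2545604249/139186200 = 58835509951/139186200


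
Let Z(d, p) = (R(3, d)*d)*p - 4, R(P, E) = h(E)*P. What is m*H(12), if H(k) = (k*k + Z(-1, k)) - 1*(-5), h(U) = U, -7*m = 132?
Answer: -23892/7 ≈ -3413.1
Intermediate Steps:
m = -132/7 (m = -1/7*132 = -132/7 ≈ -18.857)
R(P, E) = E*P
Z(d, p) = -4 + 3*p*d**2 (Z(d, p) = ((d*3)*d)*p - 4 = ((3*d)*d)*p - 4 = (3*d**2)*p - 4 = 3*p*d**2 - 4 = -4 + 3*p*d**2)
H(k) = 1 + k**2 + 3*k (H(k) = (k*k + (-4 + 3*k*(-1)**2)) - 1*(-5) = (k**2 + (-4 + 3*k*1)) + 5 = (k**2 + (-4 + 3*k)) + 5 = (-4 + k**2 + 3*k) + 5 = 1 + k**2 + 3*k)
m*H(12) = -132*(1 + 12**2 + 3*12)/7 = -132*(1 + 144 + 36)/7 = -132/7*181 = -23892/7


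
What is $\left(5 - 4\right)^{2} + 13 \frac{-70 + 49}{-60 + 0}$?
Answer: $\frac{111}{20} \approx 5.55$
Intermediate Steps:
$\left(5 - 4\right)^{2} + 13 \frac{-70 + 49}{-60 + 0} = 1^{2} + 13 \left(- \frac{21}{-60}\right) = 1 + 13 \left(\left(-21\right) \left(- \frac{1}{60}\right)\right) = 1 + 13 \cdot \frac{7}{20} = 1 + \frac{91}{20} = \frac{111}{20}$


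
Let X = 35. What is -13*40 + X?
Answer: -485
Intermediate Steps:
-13*40 + X = -13*40 + 35 = -520 + 35 = -485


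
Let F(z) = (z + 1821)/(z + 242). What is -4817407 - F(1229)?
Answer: -7086408747/1471 ≈ -4.8174e+6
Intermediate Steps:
F(z) = (1821 + z)/(242 + z)
-4817407 - F(1229) = -4817407 - (1821 + 1229)/(242 + 1229) = -4817407 - 3050/1471 = -7086408747/1471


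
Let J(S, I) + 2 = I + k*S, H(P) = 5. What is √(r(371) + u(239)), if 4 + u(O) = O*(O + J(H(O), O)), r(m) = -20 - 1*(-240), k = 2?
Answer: 3*√12930 ≈ 341.13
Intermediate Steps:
J(S, I) = -2 + I + 2*S (J(S, I) = -2 + (I + 2*S) = -2 + I + 2*S)
r(m) = 220 (r(m) = -20 + 240 = 220)
u(O) = -4 + O*(8 + 2*O) (u(O) = -4 + O*(O + (-2 + O + 2*5)) = -4 + O*(O + (-2 + O + 10)) = -4 + O*(O + (8 + O)) = -4 + O*(8 + 2*O))
√(r(371) + u(239)) = √(220 + (-4 + 239² + 239*(8 + 239))) = √(220 + (-4 + 57121 + 239*247)) = √(220 + (-4 + 57121 + 59033)) = √(220 + 116150) = √116370 = 3*√12930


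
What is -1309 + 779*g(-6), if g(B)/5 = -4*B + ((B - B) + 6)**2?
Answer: 232391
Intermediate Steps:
g(B) = 180 - 20*B (g(B) = 5*(-4*B + ((B - B) + 6)**2) = 5*(-4*B + (0 + 6)**2) = 5*(-4*B + 6**2) = 5*(-4*B + 36) = 5*(36 - 4*B) = 180 - 20*B)
-1309 + 779*g(-6) = -1309 + 779*(180 - 20*(-6)) = -1309 + 779*(180 + 120) = -1309 + 779*300 = -1309 + 233700 = 232391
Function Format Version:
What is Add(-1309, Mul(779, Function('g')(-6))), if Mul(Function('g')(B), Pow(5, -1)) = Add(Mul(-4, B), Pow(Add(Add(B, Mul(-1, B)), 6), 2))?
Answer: 232391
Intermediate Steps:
Function('g')(B) = Add(180, Mul(-20, B)) (Function('g')(B) = Mul(5, Add(Mul(-4, B), Pow(Add(Add(B, Mul(-1, B)), 6), 2))) = Mul(5, Add(Mul(-4, B), Pow(Add(0, 6), 2))) = Mul(5, Add(Mul(-4, B), Pow(6, 2))) = Mul(5, Add(Mul(-4, B), 36)) = Mul(5, Add(36, Mul(-4, B))) = Add(180, Mul(-20, B)))
Add(-1309, Mul(779, Function('g')(-6))) = Add(-1309, Mul(779, Add(180, Mul(-20, -6)))) = Add(-1309, Mul(779, Add(180, 120))) = Add(-1309, Mul(779, 300)) = Add(-1309, 233700) = 232391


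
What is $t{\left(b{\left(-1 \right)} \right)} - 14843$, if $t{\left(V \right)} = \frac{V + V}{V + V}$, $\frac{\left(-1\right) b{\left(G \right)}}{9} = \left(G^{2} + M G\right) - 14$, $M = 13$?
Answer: $-14842$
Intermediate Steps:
$b{\left(G \right)} = 126 - 117 G - 9 G^{2}$ ($b{\left(G \right)} = - 9 \left(\left(G^{2} + 13 G\right) - 14\right) = - 9 \left(-14 + G^{2} + 13 G\right) = 126 - 117 G - 9 G^{2}$)
$t{\left(V \right)} = 1$ ($t{\left(V \right)} = \frac{2 V}{2 V} = 2 V \frac{1}{2 V} = 1$)
$t{\left(b{\left(-1 \right)} \right)} - 14843 = 1 - 14843 = -14842$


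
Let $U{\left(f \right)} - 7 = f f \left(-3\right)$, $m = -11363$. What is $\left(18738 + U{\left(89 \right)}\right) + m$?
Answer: $-16381$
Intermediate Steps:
$U{\left(f \right)} = 7 - 3 f^{2}$ ($U{\left(f \right)} = 7 + f f \left(-3\right) = 7 + f^{2} \left(-3\right) = 7 - 3 f^{2}$)
$\left(18738 + U{\left(89 \right)}\right) + m = \left(18738 + \left(7 - 3 \cdot 89^{2}\right)\right) - 11363 = \left(18738 + \left(7 - 23763\right)\right) - 11363 = \left(18738 - 23756\right) - 11363 = -5018 - 11363 = -16381$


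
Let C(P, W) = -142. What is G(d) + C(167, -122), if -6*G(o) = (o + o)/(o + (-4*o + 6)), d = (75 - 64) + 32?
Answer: -52355/369 ≈ -141.88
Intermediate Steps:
d = 43 (d = 11 + 32 = 43)
G(o) = -o/(3*(6 - 3*o)) (G(o) = -(o + o)/(6*(o + (-4*o + 6))) = -2*o/(6*(o + (6 - 4*o))) = -2*o/(6*(6 - 3*o)) = -o/(3*(6 - 3*o)))
G(d) + C(167, -122) = (⅑)*43/(-2 + 43) - 142 = (⅑)*43/41 - 142 = (⅑)*43*(1/41) - 142 = 43/369 - 142 = -52355/369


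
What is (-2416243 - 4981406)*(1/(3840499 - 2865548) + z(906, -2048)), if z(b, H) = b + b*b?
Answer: -5926687043466104307/974951 ≈ -6.0790e+12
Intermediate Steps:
z(b, H) = b + b**2
(-2416243 - 4981406)*(1/(3840499 - 2865548) + z(906, -2048)) = (-2416243 - 4981406)*(1/(3840499 - 2865548) + 906*(1 + 906)) = -7397649*(1/974951 + 906*907) = -7397649*(1/974951 + 821742) = -7397649*801158184643/974951 = -5926687043466104307/974951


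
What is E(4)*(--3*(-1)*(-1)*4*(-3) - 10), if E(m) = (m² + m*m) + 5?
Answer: -1702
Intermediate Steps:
E(m) = 5 + 2*m² (E(m) = (m² + m²) + 5 = 2*m² + 5 = 5 + 2*m²)
E(4)*(--3*(-1)*(-1)*4*(-3) - 10) = (5 + 2*4²)*(--3*(-1)*(-1)*4*(-3) - 10) = (5 + 2*16)*(-3*(-1)*4*(-3) - 10) = (5 + 32)*(-(-3)*4*(-3) - 10) = 37*(-1*(-12)*(-3) - 10) = 37*(12*(-3) - 10) = 37*(-36 - 10) = 37*(-46) = -1702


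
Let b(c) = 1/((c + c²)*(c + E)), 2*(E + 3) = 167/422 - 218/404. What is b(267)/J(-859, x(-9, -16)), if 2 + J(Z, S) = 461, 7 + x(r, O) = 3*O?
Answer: 21311/184734557336484 ≈ 1.1536e-10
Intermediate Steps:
x(r, O) = -7 + 3*O
E = -65466/21311 (E = -3 + (167/422 - 218/404)/2 = -3 + (167*(1/422) - 218*1/404)/2 = -3 + (167/422 - 109/202)/2 = -3 + (½)*(-3066/21311) = -3 - 1533/21311 = -65466/21311 ≈ -3.0719)
J(Z, S) = 459 (J(Z, S) = -2 + 461 = 459)
b(c) = 1/((-65466/21311 + c)*(c + c²)) (b(c) = 1/((c + c²)*(c - 65466/21311)) = 1/((c + c²)*(-65466/21311 + c)) = 1/((-65466/21311 + c)*(c + c²)))
b(267)/J(-859, x(-9, -16)) = (21311/(267*(-65466 - 44155*267 + 21311*267²)))/459 = (21311*(1/267)/(-65466 - 11789385 + 21311*71289))*(1/459) = (21311*(1/267)/(-65466 - 11789385 + 1519239879))*(1/459) = (21311*(1/267)/1507385028)*(1/459) = (21311*(1/267)*(1/1507385028))*(1/459) = (21311/402471802476)*(1/459) = 21311/184734557336484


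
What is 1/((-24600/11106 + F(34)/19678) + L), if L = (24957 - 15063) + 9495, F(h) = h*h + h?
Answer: 18211989/353073016166 ≈ 5.1581e-5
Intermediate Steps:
F(h) = h + h² (F(h) = h² + h = h + h²)
L = 19389 (L = 9894 + 9495 = 19389)
1/((-24600/11106 + F(34)/19678) + L) = 1/((-24600/11106 + (34*(1 + 34))/19678) + 19389) = 1/((-24600*1/11106 + (34*35)*(1/19678)) + 19389) = 1/((-4100/1851 + 1190*(1/19678)) + 19389) = 1/((-4100/1851 + 595/9839) + 19389) = 1/(-39238555/18211989 + 19389) = 1/(353073016166/18211989) = 18211989/353073016166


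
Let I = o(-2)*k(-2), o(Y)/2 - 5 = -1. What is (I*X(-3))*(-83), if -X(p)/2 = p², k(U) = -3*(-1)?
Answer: 35856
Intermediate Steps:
o(Y) = 8 (o(Y) = 10 + 2*(-1) = 10 - 2 = 8)
k(U) = 3
I = 24 (I = 8*3 = 24)
X(p) = -2*p²
(I*X(-3))*(-83) = (24*(-2*(-3)²))*(-83) = (24*(-2*9))*(-83) = (24*(-18))*(-83) = -432*(-83) = 35856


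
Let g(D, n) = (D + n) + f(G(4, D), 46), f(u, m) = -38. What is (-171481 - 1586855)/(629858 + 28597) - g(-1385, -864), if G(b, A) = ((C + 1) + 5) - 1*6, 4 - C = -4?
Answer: 501376083/219485 ≈ 2284.3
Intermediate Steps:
C = 8 (C = 4 - 1*(-4) = 4 + 4 = 8)
G(b, A) = 8 (G(b, A) = ((8 + 1) + 5) - 1*6 = (9 + 5) - 6 = 14 - 6 = 8)
g(D, n) = -38 + D + n (g(D, n) = (D + n) - 38 = -38 + D + n)
(-171481 - 1586855)/(629858 + 28597) - g(-1385, -864) = (-171481 - 1586855)/(629858 + 28597) - (-38 - 1385 - 864) = -1758336/658455 - 1*(-2287) = -1758336*1/658455 + 2287 = -586112/219485 + 2287 = 501376083/219485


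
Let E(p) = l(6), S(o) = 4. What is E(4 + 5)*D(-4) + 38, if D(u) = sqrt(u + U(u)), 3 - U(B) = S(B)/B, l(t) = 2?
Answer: 38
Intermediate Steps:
E(p) = 2
U(B) = 3 - 4/B
D(u) = sqrt(3 + u - 4/u) (D(u) = sqrt(u + (3 - 4/u)) = sqrt(3 + u - 4/u))
E(4 + 5)*D(-4) + 38 = 2*sqrt(3 - 4 - 4/(-4)) + 38 = 2*sqrt(3 - 4 - 4*(-1/4)) + 38 = 2*sqrt(3 - 4 + 1) + 38 = 2*sqrt(0) + 38 = 2*0 + 38 = 0 + 38 = 38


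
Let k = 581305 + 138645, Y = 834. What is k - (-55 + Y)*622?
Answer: 235412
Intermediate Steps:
k = 719950
k - (-55 + Y)*622 = 719950 - (-55 + 834)*622 = 719950 - 779*622 = 719950 - 1*484538 = 719950 - 484538 = 235412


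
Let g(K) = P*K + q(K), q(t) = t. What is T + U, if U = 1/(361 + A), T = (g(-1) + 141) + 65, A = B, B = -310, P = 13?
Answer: 9793/51 ≈ 192.02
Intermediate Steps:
g(K) = 14*K (g(K) = 13*K + K = 14*K)
A = -310
T = 192 (T = (14*(-1) + 141) + 65 = (-14 + 141) + 65 = 127 + 65 = 192)
U = 1/51 (U = 1/(361 - 310) = 1/51 ≈ 0.019608)
T + U = 192 + 1/51 = 9793/51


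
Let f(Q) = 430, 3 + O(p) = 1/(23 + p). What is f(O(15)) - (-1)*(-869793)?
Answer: -869363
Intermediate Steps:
O(p) = -3 + 1/(23 + p)
f(O(15)) - (-1)*(-869793) = 430 - (-1)*(-869793) = 430 - 1*869793 = 430 - 869793 = -869363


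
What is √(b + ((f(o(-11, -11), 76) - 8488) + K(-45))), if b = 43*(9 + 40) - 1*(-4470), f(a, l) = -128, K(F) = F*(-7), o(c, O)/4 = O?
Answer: 2*I*√431 ≈ 41.521*I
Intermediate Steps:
o(c, O) = 4*O
K(F) = -7*F
b = 6577 (b = 43*49 + 4470 = 2107 + 4470 = 6577)
√(b + ((f(o(-11, -11), 76) - 8488) + K(-45))) = √(6577 + ((-128 - 8488) - 7*(-45))) = √(6577 + (-8616 + 315)) = √(6577 - 8301) = √(-1724) = 2*I*√431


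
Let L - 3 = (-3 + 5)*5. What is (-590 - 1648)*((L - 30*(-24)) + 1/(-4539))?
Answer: -2482006156/1513 ≈ -1.6405e+6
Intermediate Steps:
L = 13 (L = 3 + (-3 + 5)*5 = 3 + 2*5 = 3 + 10 = 13)
(-590 - 1648)*((L - 30*(-24)) + 1/(-4539)) = (-590 - 1648)*((13 - 30*(-24)) + 1/(-4539)) = -2238*((13 + 720) - 1/4539) = -2238*(733 - 1/4539) = -2238*3327086/4539 = -2482006156/1513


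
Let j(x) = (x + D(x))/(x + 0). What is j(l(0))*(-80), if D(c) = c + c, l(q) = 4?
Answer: -240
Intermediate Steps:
D(c) = 2*c
j(x) = 3 (j(x) = (x + 2*x)/(x + 0) = (3*x)/x = 3)
j(l(0))*(-80) = 3*(-80) = -240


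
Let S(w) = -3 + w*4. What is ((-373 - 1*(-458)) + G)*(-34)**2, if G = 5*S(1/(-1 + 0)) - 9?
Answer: 47396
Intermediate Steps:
S(w) = -3 + 4*w
G = -44 (G = 5*(-3 + 4/(-1 + 0)) - 9 = 5*(-3 + 4/(-1)) - 9 = 5*(-3 + 4*(-1)) - 9 = 5*(-3 - 4) - 9 = 5*(-7) - 9 = -35 - 9 = -44)
((-373 - 1*(-458)) + G)*(-34)**2 = ((-373 - 1*(-458)) - 44)*(-34)**2 = ((-373 + 458) - 44)*1156 = (85 - 44)*1156 = 41*1156 = 47396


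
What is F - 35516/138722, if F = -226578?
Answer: -15715694416/69361 ≈ -2.2658e+5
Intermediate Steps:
F - 35516/138722 = -226578 - 35516/138722 = -226578 - 35516*1/138722 = -226578 - 17758/69361 = -15715694416/69361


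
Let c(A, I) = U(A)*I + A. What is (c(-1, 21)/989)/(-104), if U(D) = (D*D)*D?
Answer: 11/51428 ≈ 0.00021389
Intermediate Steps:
U(D) = D³ (U(D) = D²*D = D³)
c(A, I) = A + I*A³ (c(A, I) = A³*I + A = I*A³ + A = A + I*A³)
(c(-1, 21)/989)/(-104) = ((-1 + 21*(-1)³)/989)/(-104) = ((-1 + 21*(-1))*(1/989))*(-1/104) = ((-1 - 21)*(1/989))*(-1/104) = -22*1/989*(-1/104) = -22/989*(-1/104) = 11/51428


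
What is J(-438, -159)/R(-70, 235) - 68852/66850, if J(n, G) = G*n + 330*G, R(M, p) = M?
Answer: -8234056/33425 ≈ -246.34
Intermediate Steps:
J(n, G) = 330*G + G*n
J(-438, -159)/R(-70, 235) - 68852/66850 = -159*(330 - 438)/(-70) - 68852/66850 = -159*(-108)*(-1/70) - 68852*1/66850 = 17172*(-1/70) - 4918/4775 = -8586/35 - 4918/4775 = -8234056/33425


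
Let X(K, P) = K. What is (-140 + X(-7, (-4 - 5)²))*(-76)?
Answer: 11172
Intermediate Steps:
(-140 + X(-7, (-4 - 5)²))*(-76) = (-140 - 7)*(-76) = -147*(-76) = 11172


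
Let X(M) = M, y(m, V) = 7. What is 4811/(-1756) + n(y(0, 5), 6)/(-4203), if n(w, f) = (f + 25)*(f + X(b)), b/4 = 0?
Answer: -6849083/2460156 ≈ -2.7840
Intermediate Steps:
b = 0 (b = 4*0 = 0)
n(w, f) = f*(25 + f) (n(w, f) = (f + 25)*(f + 0) = (25 + f)*f = f*(25 + f))
4811/(-1756) + n(y(0, 5), 6)/(-4203) = 4811/(-1756) + (6*(25 + 6))/(-4203) = 4811*(-1/1756) + (6*31)*(-1/4203) = -4811/1756 + 186*(-1/4203) = -4811/1756 - 62/1401 = -6849083/2460156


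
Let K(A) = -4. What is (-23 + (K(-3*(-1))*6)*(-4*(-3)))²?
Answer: 96721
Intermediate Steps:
(-23 + (K(-3*(-1))*6)*(-4*(-3)))² = (-23 + (-4*6)*(-4*(-3)))² = (-23 - 24*12)² = (-23 - 288)² = (-311)² = 96721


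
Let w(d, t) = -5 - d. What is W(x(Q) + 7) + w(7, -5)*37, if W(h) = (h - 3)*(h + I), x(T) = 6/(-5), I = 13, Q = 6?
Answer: -9784/25 ≈ -391.36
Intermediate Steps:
x(T) = -6/5 (x(T) = 6*(-⅕) = -6/5)
W(h) = (-3 + h)*(13 + h) (W(h) = (h - 3)*(h + 13) = (-3 + h)*(13 + h))
W(x(Q) + 7) + w(7, -5)*37 = (-39 + (-6/5 + 7)² + 10*(-6/5 + 7)) + (-5 - 1*7)*37 = (-39 + (29/5)² + 10*(29/5)) + (-5 - 7)*37 = (-39 + 841/25 + 58) - 12*37 = 1316/25 - 444 = -9784/25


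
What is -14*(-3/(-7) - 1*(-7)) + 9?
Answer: -95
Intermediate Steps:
-14*(-3/(-7) - 1*(-7)) + 9 = -14*(-3*(-1/7) + 7) + 9 = -14*(3/7 + 7) + 9 = -14*52/7 + 9 = -104 + 9 = -95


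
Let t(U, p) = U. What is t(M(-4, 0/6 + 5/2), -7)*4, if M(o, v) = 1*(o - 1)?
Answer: -20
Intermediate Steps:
M(o, v) = -1 + o (M(o, v) = 1*(-1 + o) = -1 + o)
t(M(-4, 0/6 + 5/2), -7)*4 = (-1 - 4)*4 = -5*4 = -20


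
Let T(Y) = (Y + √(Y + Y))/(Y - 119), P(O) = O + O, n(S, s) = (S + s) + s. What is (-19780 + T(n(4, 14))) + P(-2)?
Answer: -1721248/87 ≈ -19784.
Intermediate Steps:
n(S, s) = S + 2*s
P(O) = 2*O
T(Y) = (Y + √2*√Y)/(-119 + Y) (T(Y) = (Y + √(2*Y))/(-119 + Y) = (Y + √2*√Y)/(-119 + Y))
(-19780 + T(n(4, 14))) + P(-2) = (-19780 + ((4 + 2*14) + √2*√(4 + 2*14))/(-119 + (4 + 2*14))) + 2*(-2) = (-19780 + ((4 + 28) + √2*√(4 + 28))/(-119 + (4 + 28))) - 4 = (-19780 + (32 + √2*√32)/(-119 + 32)) - 4 = (-19780 + (32 + √2*(4*√2))/(-87)) - 4 = (-19780 - (32 + 8)/87) - 4 = (-19780 - 1/87*40) - 4 = (-19780 - 40/87) - 4 = -1720900/87 - 4 = -1721248/87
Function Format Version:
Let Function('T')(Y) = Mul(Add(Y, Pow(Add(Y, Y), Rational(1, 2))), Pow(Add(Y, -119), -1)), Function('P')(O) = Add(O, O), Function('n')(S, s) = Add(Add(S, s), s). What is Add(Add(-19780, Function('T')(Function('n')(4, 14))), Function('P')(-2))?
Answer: Rational(-1721248, 87) ≈ -19784.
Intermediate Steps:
Function('n')(S, s) = Add(S, Mul(2, s))
Function('P')(O) = Mul(2, O)
Function('T')(Y) = Mul(Pow(Add(-119, Y), -1), Add(Y, Mul(Pow(2, Rational(1, 2)), Pow(Y, Rational(1, 2))))) (Function('T')(Y) = Mul(Add(Y, Pow(Mul(2, Y), Rational(1, 2))), Pow(Add(-119, Y), -1)) = Mul(Add(Y, Mul(Pow(2, Rational(1, 2)), Pow(Y, Rational(1, 2)))), Pow(Add(-119, Y), -1)) = Mul(Pow(Add(-119, Y), -1), Add(Y, Mul(Pow(2, Rational(1, 2)), Pow(Y, Rational(1, 2))))))
Add(Add(-19780, Function('T')(Function('n')(4, 14))), Function('P')(-2)) = Add(Add(-19780, Mul(Pow(Add(-119, Add(4, Mul(2, 14))), -1), Add(Add(4, Mul(2, 14)), Mul(Pow(2, Rational(1, 2)), Pow(Add(4, Mul(2, 14)), Rational(1, 2)))))), Mul(2, -2)) = Add(Add(-19780, Mul(Pow(Add(-119, Add(4, 28)), -1), Add(Add(4, 28), Mul(Pow(2, Rational(1, 2)), Pow(Add(4, 28), Rational(1, 2)))))), -4) = Add(Add(-19780, Mul(Pow(Add(-119, 32), -1), Add(32, Mul(Pow(2, Rational(1, 2)), Pow(32, Rational(1, 2)))))), -4) = Add(Add(-19780, Mul(Pow(-87, -1), Add(32, Mul(Pow(2, Rational(1, 2)), Mul(4, Pow(2, Rational(1, 2))))))), -4) = Add(Add(-19780, Mul(Rational(-1, 87), Add(32, 8))), -4) = Add(Add(-19780, Mul(Rational(-1, 87), 40)), -4) = Add(Add(-19780, Rational(-40, 87)), -4) = Add(Rational(-1720900, 87), -4) = Rational(-1721248, 87)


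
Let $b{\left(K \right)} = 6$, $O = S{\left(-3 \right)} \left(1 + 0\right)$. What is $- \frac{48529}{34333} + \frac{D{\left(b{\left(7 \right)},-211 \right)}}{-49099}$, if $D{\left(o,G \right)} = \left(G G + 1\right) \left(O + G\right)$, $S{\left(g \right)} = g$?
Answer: $\frac{24979390261}{129670459} \approx 192.64$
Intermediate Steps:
$O = -3$ ($O = - 3 \left(1 + 0\right) = \left(-3\right) 1 = -3$)
$D{\left(o,G \right)} = \left(1 + G^{2}\right) \left(-3 + G\right)$ ($D{\left(o,G \right)} = \left(G G + 1\right) \left(-3 + G\right) = \left(G^{2} + 1\right) \left(-3 + G\right) = \left(1 + G^{2}\right) \left(-3 + G\right)$)
$- \frac{48529}{34333} + \frac{D{\left(b{\left(7 \right)},-211 \right)}}{-49099} = - \frac{48529}{34333} + \frac{-3 - 211 + \left(-211\right)^{3} - 3 \left(-211\right)^{2}}{-49099} = \left(-48529\right) \frac{1}{34333} + \left(-3 - 211 - 9393931 - 133563\right) \left(- \frac{1}{49099}\right) = - \frac{3733}{2641} + \left(-3 - 211 - 9393931 - 133563\right) \left(- \frac{1}{49099}\right) = - \frac{3733}{2641} - - \frac{9527708}{49099} = - \frac{3733}{2641} + \frac{9527708}{49099} = \frac{24979390261}{129670459}$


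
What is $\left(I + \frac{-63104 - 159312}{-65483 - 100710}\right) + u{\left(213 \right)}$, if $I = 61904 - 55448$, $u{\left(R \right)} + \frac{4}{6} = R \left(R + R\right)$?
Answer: $\frac{48459222188}{498579} \approx 97195.0$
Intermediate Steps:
$u{\left(R \right)} = - \frac{2}{3} + 2 R^{2}$ ($u{\left(R \right)} = - \frac{2}{3} + R \left(R + R\right) = - \frac{2}{3} + R 2 R = - \frac{2}{3} + 2 R^{2}$)
$I = 6456$
$\left(I + \frac{-63104 - 159312}{-65483 - 100710}\right) + u{\left(213 \right)} = \left(6456 + \frac{-63104 - 159312}{-65483 - 100710}\right) - \left(\frac{2}{3} - 2 \cdot 213^{2}\right) = \left(6456 - \frac{222416}{-166193}\right) + \left(- \frac{2}{3} + 2 \cdot 45369\right) = \left(6456 - - \frac{222416}{166193}\right) + \left(- \frac{2}{3} + 90738\right) = \left(6456 + \frac{222416}{166193}\right) + \frac{272212}{3} = \frac{1073164424}{166193} + \frac{272212}{3} = \frac{48459222188}{498579}$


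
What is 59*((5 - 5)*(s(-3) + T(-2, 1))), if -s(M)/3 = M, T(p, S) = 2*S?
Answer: 0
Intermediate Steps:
s(M) = -3*M
59*((5 - 5)*(s(-3) + T(-2, 1))) = 59*((5 - 5)*(-3*(-3) + 2*1)) = 59*(0*(9 + 2)) = 59*(0*11) = 59*0 = 0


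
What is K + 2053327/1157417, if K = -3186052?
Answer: -3687588694357/1157417 ≈ -3.1860e+6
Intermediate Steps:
K + 2053327/1157417 = -3186052 + 2053327/1157417 = -3687588694357/1157417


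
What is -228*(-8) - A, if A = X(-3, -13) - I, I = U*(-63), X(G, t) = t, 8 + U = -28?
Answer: 4105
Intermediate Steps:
U = -36 (U = -8 - 28 = -36)
I = 2268 (I = -36*(-63) = 2268)
A = -2281 (A = -13 - 1*2268 = -13 - 2268 = -2281)
-228*(-8) - A = -228*(-8) - 1*(-2281) = 1824 + 2281 = 4105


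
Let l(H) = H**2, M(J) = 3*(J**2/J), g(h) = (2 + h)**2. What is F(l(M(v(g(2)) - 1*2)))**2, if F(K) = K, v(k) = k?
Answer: 3111696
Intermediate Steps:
M(J) = 3*J
F(l(M(v(g(2)) - 1*2)))**2 = ((3*((2 + 2)**2 - 1*2))**2)**2 = ((3*(4**2 - 2))**2)**2 = ((3*(16 - 2))**2)**2 = ((3*14)**2)**2 = (42**2)**2 = 1764**2 = 3111696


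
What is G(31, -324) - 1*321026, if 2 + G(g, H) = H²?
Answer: -216052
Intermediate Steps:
G(g, H) = -2 + H²
G(31, -324) - 1*321026 = (-2 + (-324)²) - 1*321026 = (-2 + 104976) - 321026 = 104974 - 321026 = -216052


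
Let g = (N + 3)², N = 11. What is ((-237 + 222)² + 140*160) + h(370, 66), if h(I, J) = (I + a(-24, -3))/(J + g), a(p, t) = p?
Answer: 2964048/131 ≈ 22626.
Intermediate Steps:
g = 196 (g = (11 + 3)² = 14² = 196)
h(I, J) = (-24 + I)/(196 + J) (h(I, J) = (I - 24)/(J + 196) = (-24 + I)/(196 + J))
((-237 + 222)² + 140*160) + h(370, 66) = ((-237 + 222)² + 140*160) + (-24 + 370)/(196 + 66) = ((-15)² + 22400) + 346/262 = (225 + 22400) + (1/262)*346 = 22625 + 173/131 = 2964048/131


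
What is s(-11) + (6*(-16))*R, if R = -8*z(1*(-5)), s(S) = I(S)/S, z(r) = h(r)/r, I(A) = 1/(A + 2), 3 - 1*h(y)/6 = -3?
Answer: -2737147/495 ≈ -5529.6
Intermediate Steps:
h(y) = 36 (h(y) = 18 - 6*(-3) = 18 + 18 = 36)
I(A) = 1/(2 + A)
z(r) = 36/r
s(S) = 1/(S*(2 + S)) (s(S) = 1/((2 + S)*S) = 1/(S*(2 + S)))
R = 288/5 (R = -288/(1*(-5)) = -288/(-5) = -288*(-1)/5 = -8*(-36/5) = 288/5 ≈ 57.600)
s(-11) + (6*(-16))*R = 1/((-11)*(2 - 11)) + (6*(-16))*(288/5) = -1/11/(-9) - 96*288/5 = -1/11*(-⅑) - 27648/5 = 1/99 - 27648/5 = -2737147/495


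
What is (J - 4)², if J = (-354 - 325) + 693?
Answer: 100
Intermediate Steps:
J = 14 (J = -679 + 693 = 14)
(J - 4)² = (14 - 4)² = 10² = 100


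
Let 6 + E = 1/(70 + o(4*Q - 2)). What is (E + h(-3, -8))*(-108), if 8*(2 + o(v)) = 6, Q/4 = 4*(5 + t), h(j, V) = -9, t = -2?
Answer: 445068/275 ≈ 1618.4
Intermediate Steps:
Q = 48 (Q = 4*(4*(5 - 2)) = 4*(4*3) = 4*12 = 48)
o(v) = -5/4 (o(v) = -2 + (⅛)*6 = -2 + ¾ = -5/4)
E = -1646/275 (E = -6 + 1/(70 - 5/4) = -6 + 1/(275/4) = -6 + 4/275 = -1646/275 ≈ -5.9855)
(E + h(-3, -8))*(-108) = (-1646/275 - 9)*(-108) = -4121/275*(-108) = 445068/275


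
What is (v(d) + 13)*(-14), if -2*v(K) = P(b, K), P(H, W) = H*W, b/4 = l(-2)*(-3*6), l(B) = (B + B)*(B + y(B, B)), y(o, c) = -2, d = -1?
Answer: 7882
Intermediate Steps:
l(B) = 2*B*(-2 + B) (l(B) = (B + B)*(B - 2) = (2*B)*(-2 + B) = 2*B*(-2 + B))
b = -1152 (b = 4*((2*(-2)*(-2 - 2))*(-3*6)) = 4*((2*(-2)*(-4))*(-18)) = 4*(16*(-18)) = 4*(-288) = -1152)
v(K) = 576*K (v(K) = -(-576)*K = 576*K)
(v(d) + 13)*(-14) = (576*(-1) + 13)*(-14) = (-576 + 13)*(-14) = -563*(-14) = 7882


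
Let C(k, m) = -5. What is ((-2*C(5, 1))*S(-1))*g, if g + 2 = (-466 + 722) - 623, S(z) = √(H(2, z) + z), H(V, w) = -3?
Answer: -7380*I ≈ -7380.0*I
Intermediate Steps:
S(z) = √(-3 + z)
g = -369 (g = -2 + ((-466 + 722) - 623) = -2 + (256 - 623) = -2 - 367 = -369)
((-2*C(5, 1))*S(-1))*g = ((-2*(-5))*√(-3 - 1))*(-369) = (10*√(-4))*(-369) = (10*(2*I))*(-369) = (20*I)*(-369) = -7380*I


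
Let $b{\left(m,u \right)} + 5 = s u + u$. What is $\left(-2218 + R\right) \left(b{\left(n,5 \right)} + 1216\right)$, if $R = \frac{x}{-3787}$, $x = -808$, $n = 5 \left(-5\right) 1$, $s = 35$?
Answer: $- \frac{11682672378}{3787} \approx -3.0849 \cdot 10^{6}$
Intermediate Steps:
$n = -25$ ($n = \left(-25\right) 1 = -25$)
$R = \frac{808}{3787}$ ($R = - \frac{808}{-3787} = \left(-808\right) \left(- \frac{1}{3787}\right) = \frac{808}{3787} \approx 0.21336$)
$b{\left(m,u \right)} = -5 + 36 u$ ($b{\left(m,u \right)} = -5 + \left(35 u + u\right) = -5 + 36 u$)
$\left(-2218 + R\right) \left(b{\left(n,5 \right)} + 1216\right) = \left(-2218 + \frac{808}{3787}\right) \left(\left(-5 + 36 \cdot 5\right) + 1216\right) = - \frac{8398758 \left(\left(-5 + 180\right) + 1216\right)}{3787} = - \frac{8398758 \left(175 + 1216\right)}{3787} = \left(- \frac{8398758}{3787}\right) 1391 = - \frac{11682672378}{3787}$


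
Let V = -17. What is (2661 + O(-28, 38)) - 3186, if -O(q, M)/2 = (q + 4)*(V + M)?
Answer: 483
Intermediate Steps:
O(q, M) = -2*(-17 + M)*(4 + q) (O(q, M) = -2*(q + 4)*(-17 + M) = -2*(4 + q)*(-17 + M) = -2*(-17 + M)*(4 + q))
(2661 + O(-28, 38)) - 3186 = (2661 + (136 - 8*38 + 34*(-28) - 2*38*(-28))) - 3186 = (2661 + (136 - 304 - 952 + 2128)) - 3186 = (2661 + 1008) - 3186 = 3669 - 3186 = 483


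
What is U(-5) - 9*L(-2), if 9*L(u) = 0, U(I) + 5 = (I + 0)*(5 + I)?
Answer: -5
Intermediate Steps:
U(I) = -5 + I*(5 + I) (U(I) = -5 + (I + 0)*(5 + I) = -5 + I*(5 + I))
L(u) = 0 (L(u) = (⅑)*0 = 0)
U(-5) - 9*L(-2) = (-5 + (-5)² + 5*(-5)) - 9*0 = (-5 + 25 - 25) + 0 = -5 + 0 = -5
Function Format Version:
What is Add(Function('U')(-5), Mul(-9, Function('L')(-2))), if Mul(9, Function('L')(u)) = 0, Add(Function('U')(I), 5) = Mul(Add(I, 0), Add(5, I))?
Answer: -5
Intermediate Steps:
Function('U')(I) = Add(-5, Mul(I, Add(5, I))) (Function('U')(I) = Add(-5, Mul(Add(I, 0), Add(5, I))) = Add(-5, Mul(I, Add(5, I))))
Function('L')(u) = 0 (Function('L')(u) = Mul(Rational(1, 9), 0) = 0)
Add(Function('U')(-5), Mul(-9, Function('L')(-2))) = Add(Add(-5, Pow(-5, 2), Mul(5, -5)), Mul(-9, 0)) = Add(Add(-5, 25, -25), 0) = Add(-5, 0) = -5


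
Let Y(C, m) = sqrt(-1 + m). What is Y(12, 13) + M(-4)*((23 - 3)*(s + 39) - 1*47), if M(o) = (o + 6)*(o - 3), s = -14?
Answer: -6342 + 2*sqrt(3) ≈ -6338.5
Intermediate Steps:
M(o) = (-3 + o)*(6 + o) (M(o) = (6 + o)*(-3 + o) = (-3 + o)*(6 + o))
Y(12, 13) + M(-4)*((23 - 3)*(s + 39) - 1*47) = sqrt(-1 + 13) + (-18 + (-4)**2 + 3*(-4))*((23 - 3)*(-14 + 39) - 1*47) = sqrt(12) + (-18 + 16 - 12)*(20*25 - 47) = 2*sqrt(3) - 14*(500 - 47) = 2*sqrt(3) - 14*453 = 2*sqrt(3) - 6342 = -6342 + 2*sqrt(3)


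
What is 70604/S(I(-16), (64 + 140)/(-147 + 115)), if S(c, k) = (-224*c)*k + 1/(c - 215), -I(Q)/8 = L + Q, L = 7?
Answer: 10096372/14702687 ≈ 0.68670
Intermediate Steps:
I(Q) = -56 - 8*Q (I(Q) = -8*(7 + Q) = -56 - 8*Q)
S(c, k) = 1/(-215 + c) - 224*c*k (S(c, k) = -224*c*k + 1/(-215 + c) = 1/(-215 + c) - 224*c*k)
70604/S(I(-16), (64 + 140)/(-147 + 115)) = 70604/(((1 - 224*(64 + 140)/(-147 + 115)*(-56 - 8*(-16))**2 + 48160*(-56 - 8*(-16))*((64 + 140)/(-147 + 115)))/(-215 + (-56 - 8*(-16))))) = 70604/(((1 - 224*204/(-32)*(-56 + 128)**2 + 48160*(-56 + 128)*(204/(-32)))/(-215 + (-56 + 128)))) = 70604/(((1 - 224*204*(-1/32)*72**2 + 48160*72*(204*(-1/32)))/(-215 + 72))) = 70604/(((1 - 224*(-51/8)*5184 + 48160*72*(-51/8))/(-143))) = 70604/((-(1 + 7402752 - 22105440)/143)) = 70604/((-1/143*(-14702687))) = 70604/(14702687/143) = 70604*(143/14702687) = 10096372/14702687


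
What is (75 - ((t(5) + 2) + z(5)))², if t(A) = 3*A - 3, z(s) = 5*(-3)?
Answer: 5776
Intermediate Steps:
z(s) = -15
t(A) = -3 + 3*A
(75 - ((t(5) + 2) + z(5)))² = (75 - (((-3 + 3*5) + 2) - 15))² = (75 - (((-3 + 15) + 2) - 15))² = (75 - ((12 + 2) - 15))² = (75 - (14 - 15))² = (75 - 1*(-1))² = (75 + 1)² = 76² = 5776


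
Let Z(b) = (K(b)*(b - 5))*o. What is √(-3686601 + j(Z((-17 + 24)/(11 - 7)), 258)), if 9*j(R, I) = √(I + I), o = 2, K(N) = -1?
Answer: √(-33179409 + 2*√129)/3 ≈ 1920.1*I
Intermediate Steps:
Z(b) = 10 - 2*b (Z(b) = -(b - 5)*2 = -(-5 + b)*2 = (5 - b)*2 = 10 - 2*b)
j(R, I) = √2*√I/9 (j(R, I) = √(I + I)/9 = √(2*I)/9 = (√2*√I)/9 = √2*√I/9)
√(-3686601 + j(Z((-17 + 24)/(11 - 7)), 258)) = √(-3686601 + √2*√258/9) = √(-3686601 + 2*√129/9)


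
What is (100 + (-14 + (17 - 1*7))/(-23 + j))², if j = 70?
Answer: 22052416/2209 ≈ 9983.0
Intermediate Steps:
(100 + (-14 + (17 - 1*7))/(-23 + j))² = (100 + (-14 + (17 - 1*7))/(-23 + 70))² = (100 + (-14 + (17 - 7))/47)² = (100 + (-14 + 10)*(1/47))² = (100 - 4*1/47)² = (100 - 4/47)² = (4696/47)² = 22052416/2209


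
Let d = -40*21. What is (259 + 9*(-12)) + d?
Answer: -689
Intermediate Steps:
d = -840
(259 + 9*(-12)) + d = (259 + 9*(-12)) - 840 = (259 - 108) - 840 = 151 - 840 = -689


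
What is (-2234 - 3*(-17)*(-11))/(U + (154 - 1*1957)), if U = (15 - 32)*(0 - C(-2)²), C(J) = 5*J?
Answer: 2795/103 ≈ 27.136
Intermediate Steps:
U = 1700 (U = (15 - 32)*(0 - (5*(-2))²) = -17*(0 - 1*(-10)²) = -17*(0 - 1*100) = -17*(0 - 100) = -17*(-100) = 1700)
(-2234 - 3*(-17)*(-11))/(U + (154 - 1*1957)) = (-2234 - 3*(-17)*(-11))/(1700 + (154 - 1*1957)) = (-2234 + 51*(-11))/(1700 + (154 - 1957)) = (-2234 - 561)/(1700 - 1803) = -2795/(-103) = -2795*(-1/103) = 2795/103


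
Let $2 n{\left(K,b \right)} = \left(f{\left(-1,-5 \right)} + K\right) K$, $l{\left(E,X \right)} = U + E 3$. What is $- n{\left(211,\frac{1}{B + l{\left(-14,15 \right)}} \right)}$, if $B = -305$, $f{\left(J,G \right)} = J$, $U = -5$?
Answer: $-22155$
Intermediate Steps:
$l{\left(E,X \right)} = -5 + 3 E$ ($l{\left(E,X \right)} = -5 + E 3 = -5 + 3 E$)
$n{\left(K,b \right)} = \frac{K \left(-1 + K\right)}{2}$ ($n{\left(K,b \right)} = \frac{\left(-1 + K\right) K}{2} = \frac{K \left(-1 + K\right)}{2}$)
$- n{\left(211,\frac{1}{B + l{\left(-14,15 \right)}} \right)} = - \frac{211 \left(-1 + 211\right)}{2} = - \frac{211 \cdot 210}{2} = \left(-1\right) 22155 = -22155$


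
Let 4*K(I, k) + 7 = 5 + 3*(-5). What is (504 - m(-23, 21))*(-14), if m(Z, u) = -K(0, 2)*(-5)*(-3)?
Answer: -12327/2 ≈ -6163.5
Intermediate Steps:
K(I, k) = -17/4 (K(I, k) = -7/4 + (5 + 3*(-5))/4 = -7/4 + (5 - 15)/4 = -7/4 + (¼)*(-10) = -7/4 - 5/2 = -17/4)
m(Z, u) = 255/4 (m(Z, u) = -(-17/4*(-5))*(-3) = -85*(-3)/4 = -1*(-255/4) = 255/4)
(504 - m(-23, 21))*(-14) = (504 - 1*255/4)*(-14) = (504 - 255/4)*(-14) = (1761/4)*(-14) = -12327/2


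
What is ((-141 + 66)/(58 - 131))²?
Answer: 5625/5329 ≈ 1.0555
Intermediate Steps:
((-141 + 66)/(58 - 131))² = (-75/(-73))² = (-75*(-1/73))² = (75/73)² = 5625/5329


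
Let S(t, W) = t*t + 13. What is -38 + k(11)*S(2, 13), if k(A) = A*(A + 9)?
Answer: 3702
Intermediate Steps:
k(A) = A*(9 + A)
S(t, W) = 13 + t² (S(t, W) = t² + 13 = 13 + t²)
-38 + k(11)*S(2, 13) = -38 + (11*(9 + 11))*(13 + 2²) = -38 + (11*20)*(13 + 4) = -38 + 220*17 = -38 + 3740 = 3702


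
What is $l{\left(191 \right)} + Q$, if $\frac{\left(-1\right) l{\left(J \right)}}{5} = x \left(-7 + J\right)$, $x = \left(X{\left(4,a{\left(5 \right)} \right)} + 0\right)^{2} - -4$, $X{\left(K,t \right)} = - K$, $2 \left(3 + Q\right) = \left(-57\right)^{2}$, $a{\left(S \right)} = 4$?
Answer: $- \frac{33557}{2} \approx -16779.0$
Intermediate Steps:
$Q = \frac{3243}{2}$ ($Q = -3 + \frac{\left(-57\right)^{2}}{2} = -3 + \frac{1}{2} \cdot 3249 = -3 + \frac{3249}{2} = \frac{3243}{2} \approx 1621.5$)
$x = 20$ ($x = \left(\left(-1\right) 4 + 0\right)^{2} - -4 = \left(-4 + 0\right)^{2} + 4 = \left(-4\right)^{2} + 4 = 16 + 4 = 20$)
$l{\left(J \right)} = 700 - 100 J$ ($l{\left(J \right)} = - 5 \cdot 20 \left(-7 + J\right) = - 5 \left(-140 + 20 J\right) = 700 - 100 J$)
$l{\left(191 \right)} + Q = \left(700 - 19100\right) + \frac{3243}{2} = -18400 + \frac{3243}{2} = - \frac{33557}{2}$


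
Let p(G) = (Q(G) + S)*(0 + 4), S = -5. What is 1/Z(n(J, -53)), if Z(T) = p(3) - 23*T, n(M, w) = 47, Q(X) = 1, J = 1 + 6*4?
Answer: -1/1097 ≈ -0.00091158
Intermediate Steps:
J = 25 (J = 1 + 24 = 25)
p(G) = -16 (p(G) = (1 - 5)*(0 + 4) = -4*4 = -16)
Z(T) = -16 - 23*T
1/Z(n(J, -53)) = 1/(-16 - 23*47) = 1/(-16 - 1081) = 1/(-1097) = -1/1097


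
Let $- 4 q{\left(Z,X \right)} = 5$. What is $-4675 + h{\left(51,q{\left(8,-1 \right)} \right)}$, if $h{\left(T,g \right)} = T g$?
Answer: $- \frac{18955}{4} \approx -4738.8$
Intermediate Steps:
$q{\left(Z,X \right)} = - \frac{5}{4}$ ($q{\left(Z,X \right)} = \left(- \frac{1}{4}\right) 5 = - \frac{5}{4}$)
$-4675 + h{\left(51,q{\left(8,-1 \right)} \right)} = -4675 + 51 \left(- \frac{5}{4}\right) = -4675 - \frac{255}{4} = - \frac{18955}{4}$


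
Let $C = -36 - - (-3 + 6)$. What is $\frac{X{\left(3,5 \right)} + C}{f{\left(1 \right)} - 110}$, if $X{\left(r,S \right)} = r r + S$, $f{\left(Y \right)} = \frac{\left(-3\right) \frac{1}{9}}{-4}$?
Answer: $\frac{228}{1319} \approx 0.17286$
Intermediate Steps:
$f{\left(Y \right)} = \frac{1}{12}$ ($f{\left(Y \right)} = \left(-3\right) \frac{1}{9} \left(- \frac{1}{4}\right) = \left(- \frac{1}{3}\right) \left(- \frac{1}{4}\right) = \frac{1}{12}$)
$C = -33$ ($C = -36 - \left(-1\right) 3 = -36 - -3 = -36 + 3 = -33$)
$X{\left(r,S \right)} = S + r^{2}$ ($X{\left(r,S \right)} = r^{2} + S = S + r^{2}$)
$\frac{X{\left(3,5 \right)} + C}{f{\left(1 \right)} - 110} = \frac{\left(5 + 3^{2}\right) - 33}{\frac{1}{12} - 110} = \frac{\left(5 + 9\right) - 33}{- \frac{1319}{12}} = \left(14 - 33\right) \left(- \frac{12}{1319}\right) = \left(-19\right) \left(- \frac{12}{1319}\right) = \frac{228}{1319}$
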